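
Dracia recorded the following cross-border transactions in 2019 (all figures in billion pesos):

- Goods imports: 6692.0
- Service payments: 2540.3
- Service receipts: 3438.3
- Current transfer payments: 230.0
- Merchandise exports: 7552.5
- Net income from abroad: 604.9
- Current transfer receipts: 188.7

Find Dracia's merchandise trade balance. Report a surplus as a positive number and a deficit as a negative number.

860.5

Goods balance = 7552.5 - 6692.0 = 860.5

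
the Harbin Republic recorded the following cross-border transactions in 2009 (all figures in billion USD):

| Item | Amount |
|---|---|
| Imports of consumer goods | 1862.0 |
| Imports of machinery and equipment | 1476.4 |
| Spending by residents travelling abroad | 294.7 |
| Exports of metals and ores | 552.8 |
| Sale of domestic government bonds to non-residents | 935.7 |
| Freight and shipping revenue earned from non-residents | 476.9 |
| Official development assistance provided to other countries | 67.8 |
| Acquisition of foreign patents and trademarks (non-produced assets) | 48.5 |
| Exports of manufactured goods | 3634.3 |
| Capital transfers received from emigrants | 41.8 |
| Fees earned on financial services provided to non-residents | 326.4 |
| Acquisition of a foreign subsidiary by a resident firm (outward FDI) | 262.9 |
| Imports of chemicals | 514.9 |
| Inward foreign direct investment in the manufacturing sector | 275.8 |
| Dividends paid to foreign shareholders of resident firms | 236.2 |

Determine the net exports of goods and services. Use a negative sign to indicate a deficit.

Goods: 3634.3 + 552.8 - 1862.0 - 1476.4 - 514.9 = 333.8
Services: -294.7 + 476.9 + 326.4 = 508.6
Trade balance = 333.8 + 508.6 = 842.4
(Excluded from the trade balance — financial account: sale of domestic government bonds to non-residents 935.7, acquisition of a foreign subsidiary by a resident firm (outward FDI) 262.9, inward foreign direct investment in the manufacturing sector 275.8; secondary income: official development assistance provided to other countries 67.8; capital account: acquisition of foreign patents and trademarks (non-produced assets) 48.5, capital transfers received from emigrants 41.8; primary income: dividends paid to foreign shareholders of resident firms 236.2.)

842.4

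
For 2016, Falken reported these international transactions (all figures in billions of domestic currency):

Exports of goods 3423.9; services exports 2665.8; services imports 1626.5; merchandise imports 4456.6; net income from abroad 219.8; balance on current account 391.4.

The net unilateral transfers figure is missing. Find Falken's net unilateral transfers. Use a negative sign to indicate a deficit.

165.0

Current account = goods balance + services balance + net primary income + net secondary income
Sum of the known components = 226.4
Net unilateral transfers = CA - (known components) = 391.4 - 226.4 = 165.0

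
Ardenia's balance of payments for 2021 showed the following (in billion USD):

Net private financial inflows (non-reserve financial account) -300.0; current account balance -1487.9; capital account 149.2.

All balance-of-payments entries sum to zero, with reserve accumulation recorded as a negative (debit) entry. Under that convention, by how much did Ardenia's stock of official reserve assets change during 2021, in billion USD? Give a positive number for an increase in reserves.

Official reserve transactions balance = -((-1487.9) + 149.2 + (-300.0)) = 1638.7
An accumulation of reserves is recorded as a debit (negative entry), so the change in the stock of reserves is the negative of that balance.
Change in official reserves = -(1638.7) = -1638.7

-1638.7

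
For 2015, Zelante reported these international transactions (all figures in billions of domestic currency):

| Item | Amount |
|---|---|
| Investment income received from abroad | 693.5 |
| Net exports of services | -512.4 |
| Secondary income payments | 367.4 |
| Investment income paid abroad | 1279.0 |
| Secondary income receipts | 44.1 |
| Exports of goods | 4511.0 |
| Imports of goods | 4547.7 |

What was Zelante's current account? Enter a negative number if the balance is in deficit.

Goods balance = 4511.0 - 4547.7 = -36.7
Services balance = -512.4
Trade balance (goods + services) = -36.7 + (-512.4) = -549.1
Net primary income = 693.5 - 1279.0 = -585.5
Net secondary income = 44.1 - 367.4 = -323.3
Current account = -549.1 + (-585.5) + (-323.3) = -1457.9

-1457.9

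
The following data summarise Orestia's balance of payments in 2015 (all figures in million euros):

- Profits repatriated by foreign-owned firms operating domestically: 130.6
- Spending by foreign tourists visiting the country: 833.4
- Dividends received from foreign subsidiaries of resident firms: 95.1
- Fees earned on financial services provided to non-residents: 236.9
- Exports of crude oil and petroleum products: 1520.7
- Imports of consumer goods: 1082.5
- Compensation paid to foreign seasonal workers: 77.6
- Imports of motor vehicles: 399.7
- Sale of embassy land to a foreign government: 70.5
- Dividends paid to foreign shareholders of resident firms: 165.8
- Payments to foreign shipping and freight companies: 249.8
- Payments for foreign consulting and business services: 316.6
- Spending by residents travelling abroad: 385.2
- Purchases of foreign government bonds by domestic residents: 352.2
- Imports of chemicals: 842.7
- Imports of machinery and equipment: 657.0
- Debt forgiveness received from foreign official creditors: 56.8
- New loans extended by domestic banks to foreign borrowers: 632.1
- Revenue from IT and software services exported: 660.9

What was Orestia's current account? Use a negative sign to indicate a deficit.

-960.5

Goods: -842.7 - 399.7 + 1520.7 - 657.0 - 1082.5 = -1461.2
Services: -316.6 + 660.9 + 833.4 - 249.8 - 385.2 + 236.9 = 779.6
Primary income: 95.1 - 165.8 - 77.6 - 130.6 = -278.9
Current account = (-1461.2) + 779.6 + (-278.9) = -960.5
(Excluded from the current account — capital account: sale of embassy land to a foreign government 70.5, debt forgiveness received from foreign official creditors 56.8; financial account: purchases of foreign government bonds by domestic residents 352.2, new loans extended by domestic banks to foreign borrowers 632.1.)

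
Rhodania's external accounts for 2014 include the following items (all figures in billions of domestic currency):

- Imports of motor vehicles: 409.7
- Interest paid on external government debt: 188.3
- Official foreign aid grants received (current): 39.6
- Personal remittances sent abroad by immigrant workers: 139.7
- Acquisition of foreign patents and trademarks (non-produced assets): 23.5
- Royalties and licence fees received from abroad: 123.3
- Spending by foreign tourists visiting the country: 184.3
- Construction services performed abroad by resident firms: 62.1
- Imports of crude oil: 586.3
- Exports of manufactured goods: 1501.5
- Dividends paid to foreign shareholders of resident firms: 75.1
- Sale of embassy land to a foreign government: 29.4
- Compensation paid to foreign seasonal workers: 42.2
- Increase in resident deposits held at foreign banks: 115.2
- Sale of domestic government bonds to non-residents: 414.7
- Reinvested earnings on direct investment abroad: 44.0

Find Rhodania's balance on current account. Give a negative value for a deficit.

Goods: 1501.5 - 586.3 - 409.7 = 505.5
Services: 62.1 + 123.3 + 184.3 = 369.7
Primary income: 44.0 - 42.2 - 75.1 - 188.3 = -261.6
Secondary income: 39.6 - 139.7 = -100.1
Current account = 505.5 + 369.7 + (-261.6) + (-100.1) = 513.5
(Excluded from the current account — capital account: acquisition of foreign patents and trademarks (non-produced assets) 23.5, sale of embassy land to a foreign government 29.4; financial account: increase in resident deposits held at foreign banks 115.2, sale of domestic government bonds to non-residents 414.7.)

513.5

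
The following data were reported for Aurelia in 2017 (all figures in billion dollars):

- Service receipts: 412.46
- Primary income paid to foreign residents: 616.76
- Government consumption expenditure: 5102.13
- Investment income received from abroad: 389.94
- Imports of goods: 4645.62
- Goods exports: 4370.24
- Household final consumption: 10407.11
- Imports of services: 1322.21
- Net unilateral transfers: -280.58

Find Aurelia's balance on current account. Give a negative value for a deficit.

Goods balance = 4370.24 - 4645.62 = -275.38
Services balance = 412.46 - 1322.21 = -909.75
Trade balance (goods + services) = -275.38 + (-909.75) = -1185.13
Net primary income = 389.94 - 616.76 = -226.82
Net secondary income = -280.58
Current account = -1185.13 + (-226.82) + (-280.58) = -1692.53

-1692.53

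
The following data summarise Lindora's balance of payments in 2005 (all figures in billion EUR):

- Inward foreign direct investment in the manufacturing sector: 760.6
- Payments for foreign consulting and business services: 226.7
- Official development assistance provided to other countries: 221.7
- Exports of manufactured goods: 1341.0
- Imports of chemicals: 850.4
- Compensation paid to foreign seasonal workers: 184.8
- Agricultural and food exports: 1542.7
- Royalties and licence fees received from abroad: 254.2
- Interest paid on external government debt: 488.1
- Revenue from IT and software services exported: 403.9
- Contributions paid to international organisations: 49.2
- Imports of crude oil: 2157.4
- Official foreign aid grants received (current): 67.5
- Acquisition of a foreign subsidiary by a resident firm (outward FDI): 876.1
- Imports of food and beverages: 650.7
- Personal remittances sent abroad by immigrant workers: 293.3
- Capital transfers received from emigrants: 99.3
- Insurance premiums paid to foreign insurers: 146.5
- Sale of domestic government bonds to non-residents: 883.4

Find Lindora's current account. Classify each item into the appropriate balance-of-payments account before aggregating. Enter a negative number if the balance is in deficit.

Goods: -2157.4 + 1542.7 - 850.4 - 650.7 + 1341.0 = -774.8
Services: 254.2 + 403.9 - 146.5 - 226.7 = 284.9
Primary income: -184.8 - 488.1 = -672.9
Secondary income: -293.3 + 67.5 - 49.2 - 221.7 = -496.7
Current account = (-774.8) + 284.9 + (-672.9) + (-496.7) = -1659.5
(Excluded from the current account — financial account: inward foreign direct investment in the manufacturing sector 760.6, acquisition of a foreign subsidiary by a resident firm (outward FDI) 876.1, sale of domestic government bonds to non-residents 883.4; capital account: capital transfers received from emigrants 99.3.)

-1659.5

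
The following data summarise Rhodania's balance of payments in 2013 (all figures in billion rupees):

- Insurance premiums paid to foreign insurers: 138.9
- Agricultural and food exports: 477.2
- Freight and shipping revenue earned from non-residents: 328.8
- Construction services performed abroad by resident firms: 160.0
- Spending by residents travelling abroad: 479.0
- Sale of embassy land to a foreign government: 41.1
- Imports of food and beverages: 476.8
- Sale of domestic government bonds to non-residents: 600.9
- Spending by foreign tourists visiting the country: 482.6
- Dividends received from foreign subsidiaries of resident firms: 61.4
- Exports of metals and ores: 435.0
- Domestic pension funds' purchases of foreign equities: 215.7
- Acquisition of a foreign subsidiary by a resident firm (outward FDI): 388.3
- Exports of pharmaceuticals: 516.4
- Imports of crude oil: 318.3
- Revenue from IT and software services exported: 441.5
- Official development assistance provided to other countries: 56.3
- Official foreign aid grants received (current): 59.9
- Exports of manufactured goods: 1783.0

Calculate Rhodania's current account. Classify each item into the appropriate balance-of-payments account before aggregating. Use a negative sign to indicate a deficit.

Goods: -318.3 + 1783.0 - 476.8 + 516.4 + 477.2 + 435.0 = 2416.5
Services: 441.5 + 160.0 - 138.9 + 482.6 - 479.0 + 328.8 = 795.0
Primary income: 61.4
Secondary income: 59.9 - 56.3 = 3.6
Current account = 2416.5 + 795.0 + 61.4 + 3.6 = 3276.5
(Excluded from the current account — capital account: sale of embassy land to a foreign government 41.1; financial account: sale of domestic government bonds to non-residents 600.9, domestic pension funds' purchases of foreign equities 215.7, acquisition of a foreign subsidiary by a resident firm (outward FDI) 388.3.)

3276.5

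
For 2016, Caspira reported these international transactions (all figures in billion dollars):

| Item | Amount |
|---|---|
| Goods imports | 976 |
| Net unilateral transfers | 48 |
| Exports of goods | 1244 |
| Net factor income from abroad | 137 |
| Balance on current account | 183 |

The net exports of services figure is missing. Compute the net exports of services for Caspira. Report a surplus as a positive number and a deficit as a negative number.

Current account = goods balance + services balance + net primary income + net secondary income
Sum of the known components = 453
Net exports of services = CA - (known components) = 183 - 453 = -270

-270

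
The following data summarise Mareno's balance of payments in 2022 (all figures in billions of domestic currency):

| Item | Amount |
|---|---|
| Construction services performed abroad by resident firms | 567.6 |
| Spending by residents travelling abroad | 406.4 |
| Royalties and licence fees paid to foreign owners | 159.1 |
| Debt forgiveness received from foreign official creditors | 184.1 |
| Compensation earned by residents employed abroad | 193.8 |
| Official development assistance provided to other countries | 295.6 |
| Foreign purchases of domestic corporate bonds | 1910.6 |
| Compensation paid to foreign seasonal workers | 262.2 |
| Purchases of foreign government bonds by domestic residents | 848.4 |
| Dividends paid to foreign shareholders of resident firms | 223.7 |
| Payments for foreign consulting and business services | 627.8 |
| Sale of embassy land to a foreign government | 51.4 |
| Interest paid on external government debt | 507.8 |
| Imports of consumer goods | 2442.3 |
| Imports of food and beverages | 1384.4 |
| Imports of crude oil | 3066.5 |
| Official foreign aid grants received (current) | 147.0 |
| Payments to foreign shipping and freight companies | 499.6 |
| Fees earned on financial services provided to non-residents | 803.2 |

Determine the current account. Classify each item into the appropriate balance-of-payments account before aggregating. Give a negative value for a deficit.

-8163.8

Goods: -1384.4 - 3066.5 - 2442.3 = -6893.2
Services: -406.4 - 627.8 - 499.6 + 567.6 + 803.2 - 159.1 = -322.1
Primary income: -262.2 + 193.8 - 507.8 - 223.7 = -799.9
Secondary income: 147.0 - 295.6 = -148.6
Current account = (-6893.2) + (-322.1) + (-799.9) + (-148.6) = -8163.8
(Excluded from the current account — capital account: debt forgiveness received from foreign official creditors 184.1, sale of embassy land to a foreign government 51.4; financial account: foreign purchases of domestic corporate bonds 1910.6, purchases of foreign government bonds by domestic residents 848.4.)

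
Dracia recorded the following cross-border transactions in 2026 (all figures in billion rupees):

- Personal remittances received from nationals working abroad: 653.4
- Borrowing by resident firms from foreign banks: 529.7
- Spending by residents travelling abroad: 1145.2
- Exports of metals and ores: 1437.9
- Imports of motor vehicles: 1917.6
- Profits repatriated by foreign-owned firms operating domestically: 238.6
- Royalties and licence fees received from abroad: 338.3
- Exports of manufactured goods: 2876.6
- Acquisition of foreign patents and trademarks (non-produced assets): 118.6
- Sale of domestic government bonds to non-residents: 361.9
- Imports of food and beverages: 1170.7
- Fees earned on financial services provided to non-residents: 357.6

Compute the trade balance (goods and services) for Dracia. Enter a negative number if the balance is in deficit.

Goods: 2876.6 + 1437.9 - 1170.7 - 1917.6 = 1226.2
Services: -1145.2 + 357.6 + 338.3 = -449.3
Trade balance = 1226.2 + (-449.3) = 776.9
(Excluded from the trade balance — secondary income: personal remittances received from nationals working abroad 653.4; financial account: borrowing by resident firms from foreign banks 529.7, sale of domestic government bonds to non-residents 361.9; primary income: profits repatriated by foreign-owned firms operating domestically 238.6; capital account: acquisition of foreign patents and trademarks (non-produced assets) 118.6.)

776.9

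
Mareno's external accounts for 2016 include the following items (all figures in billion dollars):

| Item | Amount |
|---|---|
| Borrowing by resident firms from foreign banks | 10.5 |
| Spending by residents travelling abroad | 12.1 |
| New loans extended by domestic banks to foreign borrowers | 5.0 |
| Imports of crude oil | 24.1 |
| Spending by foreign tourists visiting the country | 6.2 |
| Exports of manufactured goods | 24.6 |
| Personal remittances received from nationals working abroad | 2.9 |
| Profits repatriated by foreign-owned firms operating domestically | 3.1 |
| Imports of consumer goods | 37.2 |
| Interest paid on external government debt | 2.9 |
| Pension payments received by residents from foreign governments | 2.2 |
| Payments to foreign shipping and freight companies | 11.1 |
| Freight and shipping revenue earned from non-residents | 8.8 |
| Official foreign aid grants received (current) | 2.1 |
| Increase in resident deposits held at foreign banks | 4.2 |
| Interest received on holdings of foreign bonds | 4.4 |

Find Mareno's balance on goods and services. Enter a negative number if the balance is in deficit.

Goods: 24.6 - 24.1 - 37.2 = -36.7
Services: 6.2 - 11.1 + 8.8 - 12.1 = -8.2
Trade balance = -36.7 + (-8.2) = -44.9
(Excluded from the trade balance — financial account: borrowing by resident firms from foreign banks 10.5, new loans extended by domestic banks to foreign borrowers 5.0, increase in resident deposits held at foreign banks 4.2; secondary income: personal remittances received from nationals working abroad 2.9, pension payments received by residents from foreign governments 2.2, official foreign aid grants received (current) 2.1; primary income: profits repatriated by foreign-owned firms operating domestically 3.1, interest paid on external government debt 2.9, interest received on holdings of foreign bonds 4.4.)

-44.9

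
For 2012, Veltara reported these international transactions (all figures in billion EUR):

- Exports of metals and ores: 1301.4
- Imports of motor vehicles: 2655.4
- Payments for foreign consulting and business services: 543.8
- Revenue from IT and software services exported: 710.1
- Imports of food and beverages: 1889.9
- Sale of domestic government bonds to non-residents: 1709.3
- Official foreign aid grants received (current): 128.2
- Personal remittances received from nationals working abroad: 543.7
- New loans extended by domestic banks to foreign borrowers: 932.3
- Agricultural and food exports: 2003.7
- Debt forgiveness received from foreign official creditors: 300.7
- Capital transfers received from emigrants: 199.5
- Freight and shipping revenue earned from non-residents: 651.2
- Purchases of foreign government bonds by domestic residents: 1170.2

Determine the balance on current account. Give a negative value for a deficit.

Goods: -2655.4 + 1301.4 - 1889.9 + 2003.7 = -1240.2
Services: -543.8 + 710.1 + 651.2 = 817.5
Secondary income: 543.7 + 128.2 = 671.9
Current account = (-1240.2) + 817.5 + 671.9 = 249.2
(Excluded from the current account — financial account: sale of domestic government bonds to non-residents 1709.3, new loans extended by domestic banks to foreign borrowers 932.3, purchases of foreign government bonds by domestic residents 1170.2; capital account: debt forgiveness received from foreign official creditors 300.7, capital transfers received from emigrants 199.5.)

249.2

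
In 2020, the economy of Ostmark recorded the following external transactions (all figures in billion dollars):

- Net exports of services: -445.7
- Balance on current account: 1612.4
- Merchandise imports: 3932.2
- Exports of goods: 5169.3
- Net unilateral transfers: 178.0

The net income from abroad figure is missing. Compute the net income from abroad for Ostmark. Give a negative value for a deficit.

643.0

Current account = goods balance + services balance + net primary income + net secondary income
Sum of the known components = 969.4
Net income from abroad = CA - (known components) = 1612.4 - 969.4 = 643.0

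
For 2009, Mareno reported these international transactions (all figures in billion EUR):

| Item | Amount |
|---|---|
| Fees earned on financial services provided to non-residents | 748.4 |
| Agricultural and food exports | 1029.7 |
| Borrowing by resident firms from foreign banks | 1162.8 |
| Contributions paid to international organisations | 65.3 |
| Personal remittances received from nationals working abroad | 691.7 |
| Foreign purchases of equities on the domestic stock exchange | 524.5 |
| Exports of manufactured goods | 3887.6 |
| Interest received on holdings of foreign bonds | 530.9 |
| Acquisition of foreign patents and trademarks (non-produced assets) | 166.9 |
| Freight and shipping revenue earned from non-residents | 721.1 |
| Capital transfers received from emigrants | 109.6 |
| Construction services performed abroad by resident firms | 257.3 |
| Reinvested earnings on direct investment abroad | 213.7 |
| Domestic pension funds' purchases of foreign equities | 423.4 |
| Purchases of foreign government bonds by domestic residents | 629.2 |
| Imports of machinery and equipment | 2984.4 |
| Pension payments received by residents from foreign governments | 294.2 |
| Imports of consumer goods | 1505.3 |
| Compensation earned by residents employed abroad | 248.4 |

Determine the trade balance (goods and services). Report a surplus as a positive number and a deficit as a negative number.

Goods: 1029.7 + 3887.6 - 1505.3 - 2984.4 = 427.6
Services: 257.3 + 748.4 + 721.1 = 1726.8
Trade balance = 427.6 + 1726.8 = 2154.4
(Excluded from the trade balance — financial account: borrowing by resident firms from foreign banks 1162.8, foreign purchases of equities on the domestic stock exchange 524.5, domestic pension funds' purchases of foreign equities 423.4, purchases of foreign government bonds by domestic residents 629.2; secondary income: contributions paid to international organisations 65.3, personal remittances received from nationals working abroad 691.7, pension payments received by residents from foreign governments 294.2; primary income: interest received on holdings of foreign bonds 530.9, reinvested earnings on direct investment abroad 213.7, compensation earned by residents employed abroad 248.4; capital account: acquisition of foreign patents and trademarks (non-produced assets) 166.9, capital transfers received from emigrants 109.6.)

2154.4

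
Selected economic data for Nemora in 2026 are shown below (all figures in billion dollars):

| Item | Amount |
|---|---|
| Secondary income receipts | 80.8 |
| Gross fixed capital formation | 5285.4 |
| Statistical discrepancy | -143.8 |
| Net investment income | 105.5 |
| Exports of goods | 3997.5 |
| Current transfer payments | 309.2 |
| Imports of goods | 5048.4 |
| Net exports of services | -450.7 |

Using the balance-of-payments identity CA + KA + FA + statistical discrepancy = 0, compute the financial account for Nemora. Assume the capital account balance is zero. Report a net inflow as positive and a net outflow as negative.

1768.3

Goods balance = 3997.5 - 5048.4 = -1050.9
Services balance = -450.7
Trade balance (goods + services) = -1050.9 + (-450.7) = -1501.6
Net primary income = 105.5
Net secondary income = 80.8 - 309.2 = -228.4
Current account = -1501.6 + 105.5 + (-228.4) = -1624.5
Financial account = -(-1624.5 + (-143.8)) = 1768.3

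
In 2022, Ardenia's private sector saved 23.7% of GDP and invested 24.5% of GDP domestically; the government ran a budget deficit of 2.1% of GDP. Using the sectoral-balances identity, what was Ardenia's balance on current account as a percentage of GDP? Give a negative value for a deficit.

By the sectoral-balances identity, CA = (S_private - I) + (T - G).
Private balance = 23.7 - 24.5 = -0.8
Government balance (T - G) = -2.1
CA = -0.8 + (-2.1) = -2.9

-2.9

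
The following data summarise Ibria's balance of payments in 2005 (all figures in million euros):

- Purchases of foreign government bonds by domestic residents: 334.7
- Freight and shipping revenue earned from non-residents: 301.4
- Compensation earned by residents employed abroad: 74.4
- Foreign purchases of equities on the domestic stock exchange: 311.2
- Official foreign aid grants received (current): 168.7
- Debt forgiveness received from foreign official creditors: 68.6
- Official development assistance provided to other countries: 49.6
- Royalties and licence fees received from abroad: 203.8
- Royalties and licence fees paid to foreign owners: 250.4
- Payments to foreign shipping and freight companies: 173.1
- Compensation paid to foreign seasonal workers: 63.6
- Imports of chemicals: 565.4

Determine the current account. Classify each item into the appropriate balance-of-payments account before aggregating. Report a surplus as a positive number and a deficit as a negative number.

-353.8

Goods: -565.4
Services: -173.1 - 250.4 + 203.8 + 301.4 = 81.7
Primary income: -63.6 + 74.4 = 10.8
Secondary income: 168.7 - 49.6 = 119.1
Current account = (-565.4) + 81.7 + 10.8 + 119.1 = -353.8
(Excluded from the current account — financial account: purchases of foreign government bonds by domestic residents 334.7, foreign purchases of equities on the domestic stock exchange 311.2; capital account: debt forgiveness received from foreign official creditors 68.6.)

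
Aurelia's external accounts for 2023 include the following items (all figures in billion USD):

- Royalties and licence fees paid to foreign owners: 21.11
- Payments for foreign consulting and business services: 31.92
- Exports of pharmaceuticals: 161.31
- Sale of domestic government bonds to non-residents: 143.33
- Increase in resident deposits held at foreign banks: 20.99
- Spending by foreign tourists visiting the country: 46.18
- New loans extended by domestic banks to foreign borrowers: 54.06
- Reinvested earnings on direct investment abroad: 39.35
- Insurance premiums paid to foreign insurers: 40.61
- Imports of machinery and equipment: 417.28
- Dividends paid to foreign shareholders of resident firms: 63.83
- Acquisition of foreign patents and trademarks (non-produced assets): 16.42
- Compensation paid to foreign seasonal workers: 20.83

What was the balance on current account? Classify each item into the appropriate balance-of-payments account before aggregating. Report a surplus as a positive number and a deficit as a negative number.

Goods: -417.28 + 161.31 = -255.97
Services: -40.61 + 46.18 - 21.11 - 31.92 = -47.46
Primary income: -20.83 - 63.83 + 39.35 = -45.31
Current account = (-255.97) + (-47.46) + (-45.31) = -348.74
(Excluded from the current account — financial account: sale of domestic government bonds to non-residents 143.33, increase in resident deposits held at foreign banks 20.99, new loans extended by domestic banks to foreign borrowers 54.06; capital account: acquisition of foreign patents and trademarks (non-produced assets) 16.42.)

-348.74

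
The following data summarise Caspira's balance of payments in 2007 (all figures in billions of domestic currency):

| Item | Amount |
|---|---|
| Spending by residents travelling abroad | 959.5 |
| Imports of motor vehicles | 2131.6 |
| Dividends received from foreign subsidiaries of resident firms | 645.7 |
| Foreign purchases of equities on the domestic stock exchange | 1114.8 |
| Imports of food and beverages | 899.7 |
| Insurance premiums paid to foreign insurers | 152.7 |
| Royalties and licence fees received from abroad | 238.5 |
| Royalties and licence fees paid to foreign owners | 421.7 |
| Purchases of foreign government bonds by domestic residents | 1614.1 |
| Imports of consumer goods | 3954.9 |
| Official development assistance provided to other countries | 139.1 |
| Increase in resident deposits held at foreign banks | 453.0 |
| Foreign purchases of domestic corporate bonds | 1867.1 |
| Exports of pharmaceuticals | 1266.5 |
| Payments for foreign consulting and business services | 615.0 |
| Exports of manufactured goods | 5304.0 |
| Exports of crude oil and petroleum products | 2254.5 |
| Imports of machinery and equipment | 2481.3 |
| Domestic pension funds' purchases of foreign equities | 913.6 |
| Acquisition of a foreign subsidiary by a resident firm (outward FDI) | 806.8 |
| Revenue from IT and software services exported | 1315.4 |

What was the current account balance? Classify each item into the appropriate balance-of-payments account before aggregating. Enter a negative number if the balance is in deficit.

Goods: 1266.5 - 2131.6 - 899.7 + 2254.5 - 3954.9 - 2481.3 + 5304.0 = -642.5
Services: 238.5 - 152.7 - 615.0 + 1315.4 - 421.7 - 959.5 = -595.0
Primary income: 645.7
Secondary income: -139.1
Current account = (-642.5) + (-595.0) + 645.7 + (-139.1) = -730.9
(Excluded from the current account — financial account: foreign purchases of equities on the domestic stock exchange 1114.8, purchases of foreign government bonds by domestic residents 1614.1, increase in resident deposits held at foreign banks 453.0, foreign purchases of domestic corporate bonds 1867.1, domestic pension funds' purchases of foreign equities 913.6, acquisition of a foreign subsidiary by a resident firm (outward FDI) 806.8.)

-730.9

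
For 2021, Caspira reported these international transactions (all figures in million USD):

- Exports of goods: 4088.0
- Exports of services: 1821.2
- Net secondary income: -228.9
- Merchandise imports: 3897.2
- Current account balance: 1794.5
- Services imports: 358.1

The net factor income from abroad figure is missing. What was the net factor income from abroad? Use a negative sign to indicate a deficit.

Current account = goods balance + services balance + net primary income + net secondary income
Sum of the known components = 1425.0
Net factor income from abroad = CA - (known components) = 1794.5 - 1425.0 = 369.5

369.5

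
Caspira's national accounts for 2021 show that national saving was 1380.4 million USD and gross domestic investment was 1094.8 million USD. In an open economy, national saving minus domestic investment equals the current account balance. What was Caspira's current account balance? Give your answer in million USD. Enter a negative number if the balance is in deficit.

CA = S - I = 1380.4 - 1094.8 = 285.6

285.6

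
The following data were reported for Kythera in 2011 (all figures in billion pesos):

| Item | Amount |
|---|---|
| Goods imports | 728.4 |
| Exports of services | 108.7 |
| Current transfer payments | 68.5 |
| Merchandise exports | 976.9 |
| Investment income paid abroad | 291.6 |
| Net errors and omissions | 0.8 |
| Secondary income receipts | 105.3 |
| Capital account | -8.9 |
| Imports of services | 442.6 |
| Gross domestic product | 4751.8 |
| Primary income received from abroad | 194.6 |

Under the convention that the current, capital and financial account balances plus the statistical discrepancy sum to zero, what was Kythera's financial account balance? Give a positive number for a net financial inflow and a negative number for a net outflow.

Goods balance = 976.9 - 728.4 = 248.5
Services balance = 108.7 - 442.6 = -333.9
Trade balance (goods + services) = 248.5 + (-333.9) = -85.4
Net primary income = 194.6 - 291.6 = -97.0
Net secondary income = 105.3 - 68.5 = 36.8
Current account = -85.4 + (-97.0) + 36.8 = -145.6
Financial account = -(-145.6 + (-8.9) + 0.8) = 153.7

153.7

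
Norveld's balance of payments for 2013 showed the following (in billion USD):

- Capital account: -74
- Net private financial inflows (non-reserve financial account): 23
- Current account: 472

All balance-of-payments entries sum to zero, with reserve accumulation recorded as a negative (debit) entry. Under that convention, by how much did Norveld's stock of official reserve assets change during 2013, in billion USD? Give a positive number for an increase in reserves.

421

Official reserve transactions balance = -(472 + (-74) + 23) = -421
An accumulation of reserves is recorded as a debit (negative entry), so the change in the stock of reserves is the negative of that balance.
Change in official reserves = -(-421) = 421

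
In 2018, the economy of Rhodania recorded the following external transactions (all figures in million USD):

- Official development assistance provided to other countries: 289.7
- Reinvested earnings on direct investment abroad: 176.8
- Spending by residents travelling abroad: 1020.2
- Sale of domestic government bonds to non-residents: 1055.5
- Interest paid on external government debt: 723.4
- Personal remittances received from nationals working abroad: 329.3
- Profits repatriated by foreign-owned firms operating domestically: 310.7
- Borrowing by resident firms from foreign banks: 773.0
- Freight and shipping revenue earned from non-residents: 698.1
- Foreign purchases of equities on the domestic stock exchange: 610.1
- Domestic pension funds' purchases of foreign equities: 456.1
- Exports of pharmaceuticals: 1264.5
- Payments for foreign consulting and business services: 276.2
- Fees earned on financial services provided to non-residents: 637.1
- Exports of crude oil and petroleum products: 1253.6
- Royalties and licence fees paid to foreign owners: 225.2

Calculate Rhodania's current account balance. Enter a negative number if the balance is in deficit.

Goods: 1264.5 + 1253.6 = 2518.1
Services: 637.1 - 276.2 + 698.1 - 225.2 - 1020.2 = -186.4
Primary income: 176.8 - 310.7 - 723.4 = -857.3
Secondary income: -289.7 + 329.3 = 39.6
Current account = 2518.1 + (-186.4) + (-857.3) + 39.6 = 1514.0
(Excluded from the current account — financial account: sale of domestic government bonds to non-residents 1055.5, borrowing by resident firms from foreign banks 773.0, foreign purchases of equities on the domestic stock exchange 610.1, domestic pension funds' purchases of foreign equities 456.1.)

1514.0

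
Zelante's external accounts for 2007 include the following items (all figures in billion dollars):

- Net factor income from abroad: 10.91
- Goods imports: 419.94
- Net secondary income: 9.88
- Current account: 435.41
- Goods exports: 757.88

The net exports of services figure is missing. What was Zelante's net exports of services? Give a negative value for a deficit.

76.68

Current account = goods balance + services balance + net primary income + net secondary income
Sum of the known components = 358.73
Net exports of services = CA - (known components) = 435.41 - 358.73 = 76.68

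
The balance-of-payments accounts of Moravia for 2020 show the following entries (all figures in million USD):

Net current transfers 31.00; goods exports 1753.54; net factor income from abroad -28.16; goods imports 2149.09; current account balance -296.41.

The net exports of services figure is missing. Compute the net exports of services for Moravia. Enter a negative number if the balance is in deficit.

96.30

Current account = goods balance + services balance + net primary income + net secondary income
Sum of the known components = -392.71
Net exports of services = CA - (known components) = -296.41 - (-392.71) = 96.30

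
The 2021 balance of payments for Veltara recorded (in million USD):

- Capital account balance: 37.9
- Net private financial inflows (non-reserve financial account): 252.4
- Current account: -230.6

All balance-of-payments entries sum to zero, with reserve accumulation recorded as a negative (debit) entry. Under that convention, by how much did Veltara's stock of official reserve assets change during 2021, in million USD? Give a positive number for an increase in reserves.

Official reserve transactions balance = -((-230.6) + 37.9 + 252.4) = -59.7
An accumulation of reserves is recorded as a debit (negative entry), so the change in the stock of reserves is the negative of that balance.
Change in official reserves = -(-59.7) = 59.7

59.7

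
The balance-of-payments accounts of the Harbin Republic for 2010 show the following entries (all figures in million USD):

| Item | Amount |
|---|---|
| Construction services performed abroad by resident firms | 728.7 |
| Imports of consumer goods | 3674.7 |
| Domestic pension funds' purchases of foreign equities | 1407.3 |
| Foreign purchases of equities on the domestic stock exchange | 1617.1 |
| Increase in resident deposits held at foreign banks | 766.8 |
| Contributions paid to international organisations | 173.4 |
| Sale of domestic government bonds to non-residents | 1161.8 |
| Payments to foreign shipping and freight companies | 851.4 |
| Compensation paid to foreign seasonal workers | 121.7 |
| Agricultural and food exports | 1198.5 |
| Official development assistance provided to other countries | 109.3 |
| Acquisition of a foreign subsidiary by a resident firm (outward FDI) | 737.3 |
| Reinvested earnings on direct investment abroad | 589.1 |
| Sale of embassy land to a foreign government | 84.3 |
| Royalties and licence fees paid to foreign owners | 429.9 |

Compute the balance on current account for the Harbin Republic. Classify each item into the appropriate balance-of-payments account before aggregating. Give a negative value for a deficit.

Goods: -3674.7 + 1198.5 = -2476.2
Services: -429.9 - 851.4 + 728.7 = -552.6
Primary income: -121.7 + 589.1 = 467.4
Secondary income: -173.4 - 109.3 = -282.7
Current account = (-2476.2) + (-552.6) + 467.4 + (-282.7) = -2844.1
(Excluded from the current account — financial account: domestic pension funds' purchases of foreign equities 1407.3, foreign purchases of equities on the domestic stock exchange 1617.1, increase in resident deposits held at foreign banks 766.8, sale of domestic government bonds to non-residents 1161.8, acquisition of a foreign subsidiary by a resident firm (outward FDI) 737.3; capital account: sale of embassy land to a foreign government 84.3.)

-2844.1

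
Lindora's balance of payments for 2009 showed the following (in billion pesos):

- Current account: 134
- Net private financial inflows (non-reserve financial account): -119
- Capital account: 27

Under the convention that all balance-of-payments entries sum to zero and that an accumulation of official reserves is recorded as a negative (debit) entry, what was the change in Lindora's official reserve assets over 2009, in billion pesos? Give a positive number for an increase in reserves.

42

Official reserve transactions balance = -(134 + 27 + (-119)) = -42
An accumulation of reserves is recorded as a debit (negative entry), so the change in the stock of reserves is the negative of that balance.
Change in official reserves = -(-42) = 42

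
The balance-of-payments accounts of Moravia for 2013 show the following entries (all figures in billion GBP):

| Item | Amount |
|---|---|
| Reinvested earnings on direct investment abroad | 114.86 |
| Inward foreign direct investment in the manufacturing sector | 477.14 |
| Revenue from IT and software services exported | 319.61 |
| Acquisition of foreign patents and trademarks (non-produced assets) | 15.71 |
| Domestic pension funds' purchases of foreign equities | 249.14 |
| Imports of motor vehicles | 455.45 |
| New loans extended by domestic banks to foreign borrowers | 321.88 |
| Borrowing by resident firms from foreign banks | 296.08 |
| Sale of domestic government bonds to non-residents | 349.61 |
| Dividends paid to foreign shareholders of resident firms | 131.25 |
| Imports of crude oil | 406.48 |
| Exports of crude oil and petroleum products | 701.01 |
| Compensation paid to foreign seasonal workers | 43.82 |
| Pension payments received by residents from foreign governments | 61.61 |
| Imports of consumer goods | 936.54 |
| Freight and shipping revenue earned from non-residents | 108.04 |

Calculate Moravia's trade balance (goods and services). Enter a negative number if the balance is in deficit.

-669.81

Goods: -406.48 - 455.45 + 701.01 - 936.54 = -1097.46
Services: 108.04 + 319.61 = 427.65
Trade balance = -1097.46 + 427.65 = -669.81
(Excluded from the trade balance — primary income: reinvested earnings on direct investment abroad 114.86, dividends paid to foreign shareholders of resident firms 131.25, compensation paid to foreign seasonal workers 43.82; financial account: inward foreign direct investment in the manufacturing sector 477.14, domestic pension funds' purchases of foreign equities 249.14, new loans extended by domestic banks to foreign borrowers 321.88, borrowing by resident firms from foreign banks 296.08, sale of domestic government bonds to non-residents 349.61; capital account: acquisition of foreign patents and trademarks (non-produced assets) 15.71; secondary income: pension payments received by residents from foreign governments 61.61.)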